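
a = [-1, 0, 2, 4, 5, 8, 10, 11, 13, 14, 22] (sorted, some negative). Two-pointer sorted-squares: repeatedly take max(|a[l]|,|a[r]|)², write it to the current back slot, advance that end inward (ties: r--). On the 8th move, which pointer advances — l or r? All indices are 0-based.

r

[0,10] |-1|<=|22| out[10]=484 → r--
[0,9] |-1|<=|14| out[9]=196 → r--
[0,8] |-1|<=|13| out[8]=169 → r--
[0,7] |-1|<=|11| out[7]=121 → r--
[0,6] |-1|<=|10| out[6]=100 → r--
[0,5] |-1|<=|8| out[5]=64 → r--
[0,4] |-1|<=|5| out[4]=25 → r--
[0,3] |-1|<=|4| out[3]=16 → r--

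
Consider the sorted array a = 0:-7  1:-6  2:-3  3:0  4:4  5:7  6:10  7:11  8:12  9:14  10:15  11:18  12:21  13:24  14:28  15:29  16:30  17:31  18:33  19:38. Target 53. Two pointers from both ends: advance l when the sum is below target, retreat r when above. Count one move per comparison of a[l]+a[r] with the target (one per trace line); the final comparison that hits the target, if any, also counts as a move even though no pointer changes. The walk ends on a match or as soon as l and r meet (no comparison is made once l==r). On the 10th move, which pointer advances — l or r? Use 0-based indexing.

l

l=0 r=19: -7+38=31 <53, l++
l=1 r=19: -6+38=32 <53, l++
l=2 r=19: -3+38=35 <53, l++
l=3 r=19: 0+38=38 <53, l++
l=4 r=19: 4+38=42 <53, l++
l=5 r=19: 7+38=45 <53, l++
l=6 r=19: 10+38=48 <53, l++
l=7 r=19: 11+38=49 <53, l++
l=8 r=19: 12+38=50 <53, l++
l=9 r=19: 14+38=52 <53, l++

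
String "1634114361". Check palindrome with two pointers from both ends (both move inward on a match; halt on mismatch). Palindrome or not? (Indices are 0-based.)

[0,9] '1'=='1' → l++,r--
[1,8] '6'=='6' → l++,r--
[2,7] '3'=='3' → l++,r--
[3,6] '4'=='4' → l++,r--
[4,5] '1'=='1' → l++,r--

palindrome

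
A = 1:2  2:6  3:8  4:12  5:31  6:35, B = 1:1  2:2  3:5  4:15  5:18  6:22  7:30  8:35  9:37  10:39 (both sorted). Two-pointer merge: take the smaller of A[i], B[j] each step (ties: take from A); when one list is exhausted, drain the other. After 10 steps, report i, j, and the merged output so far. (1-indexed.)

i=5, j=7, merged so far=[1, 2, 2, 5, 6, 8, 12, 15, 18, 22]

i=1 j=1: A[i]=2>B[j]=1 take 1, j++
i=1 j=2: A[i]=2<=B[j]=2 take 2, i++
i=2 j=2: A[i]=6>B[j]=2 take 2, j++
i=2 j=3: A[i]=6>B[j]=5 take 5, j++
i=2 j=4: A[i]=6<=B[j]=15 take 6, i++
i=3 j=4: A[i]=8<=B[j]=15 take 8, i++
i=4 j=4: A[i]=12<=B[j]=15 take 12, i++
i=5 j=4: A[i]=31>B[j]=15 take 15, j++
i=5 j=5: A[i]=31>B[j]=18 take 18, j++
i=5 j=6: A[i]=31>B[j]=22 take 22, j++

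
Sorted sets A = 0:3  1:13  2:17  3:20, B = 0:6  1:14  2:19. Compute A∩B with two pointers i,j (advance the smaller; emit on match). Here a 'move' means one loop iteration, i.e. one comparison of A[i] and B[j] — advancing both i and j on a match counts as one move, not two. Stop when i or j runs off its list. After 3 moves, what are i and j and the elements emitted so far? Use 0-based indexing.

i=2, j=1, emitted=[]

i=0 j=0: 3<6, i++
i=1 j=0: 13>6, j++
i=1 j=1: 13<14, i++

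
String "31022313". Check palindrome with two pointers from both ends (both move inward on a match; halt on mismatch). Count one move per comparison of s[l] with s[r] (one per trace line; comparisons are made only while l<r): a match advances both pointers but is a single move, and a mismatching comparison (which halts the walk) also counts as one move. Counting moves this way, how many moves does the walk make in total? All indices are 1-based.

3 moves

[1,8] '3'=='3' → l++,r--
[2,7] '1'=='1' → l++,r--
[3,6] '0'!='3' → stop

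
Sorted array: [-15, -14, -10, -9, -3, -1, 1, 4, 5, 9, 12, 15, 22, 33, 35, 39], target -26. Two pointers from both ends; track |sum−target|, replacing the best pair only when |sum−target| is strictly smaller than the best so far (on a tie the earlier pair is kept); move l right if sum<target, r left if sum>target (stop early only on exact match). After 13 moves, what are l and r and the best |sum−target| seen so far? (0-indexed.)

[0,15] -15+39=24 d=50 * → r--
[0,14] -15+35=20 d=46 * → r--
[0,13] -15+33=18 d=44 * → r--
[0,12] -15+22=7 d=33 * → r--
[0,11] -15+15=0 d=26 * → r--
[0,10] -15+12=-3 d=23 * → r--
[0,9] -15+9=-6 d=20 * → r--
[0,8] -15+5=-10 d=16 * → r--
[0,7] -15+4=-11 d=15 * → r--
[0,6] -15+1=-14 d=12 * → r--
[0,5] -15+-1=-16 d=10 * → r--
[0,4] -15+-3=-18 d=8 * → r--
[0,3] -15+-9=-24 d=2 * → r--

l=0, r=2, best |Δ|=2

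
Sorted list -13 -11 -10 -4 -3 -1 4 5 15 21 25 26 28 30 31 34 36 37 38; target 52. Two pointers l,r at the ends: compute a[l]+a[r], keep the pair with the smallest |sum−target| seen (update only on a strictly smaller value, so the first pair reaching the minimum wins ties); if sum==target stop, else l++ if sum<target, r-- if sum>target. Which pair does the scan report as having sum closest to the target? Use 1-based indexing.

pair (15, 37) with sum 52 (|Δ|=0)

[1,19] -13+38=25 d=27 * → l++
[2,19] -11+38=27 d=25 * → l++
[3,19] -10+38=28 d=24 * → l++
[4,19] -4+38=34 d=18 * → l++
[5,19] -3+38=35 d=17 * → l++
[6,19] -1+38=37 d=15 * → l++
[7,19] 4+38=42 d=10 * → l++
[8,19] 5+38=43 d=9 * → l++
[9,19] 15+38=53 d=1 * → r--
[9,18] 15+37=52 d=0 * → stop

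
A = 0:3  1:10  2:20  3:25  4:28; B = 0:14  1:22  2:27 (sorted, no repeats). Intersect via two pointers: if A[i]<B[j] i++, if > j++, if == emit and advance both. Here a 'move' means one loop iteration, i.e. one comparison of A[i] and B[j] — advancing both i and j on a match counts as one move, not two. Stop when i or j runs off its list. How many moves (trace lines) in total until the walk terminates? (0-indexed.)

7 moves

i=0 j=0: 3<14, i++
i=1 j=0: 10<14, i++
i=2 j=0: 20>14, j++
i=2 j=1: 20<22, i++
i=3 j=1: 25>22, j++
i=3 j=2: 25<27, i++
i=4 j=2: 28>27, j++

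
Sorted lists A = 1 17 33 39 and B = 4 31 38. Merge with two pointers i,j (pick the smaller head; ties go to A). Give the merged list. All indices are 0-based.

[i=0,j=0] A[i]=1<=B[j]=4 take 1 → i++
[i=1,j=0] A[i]=17>B[j]=4 take 4 → j++
[i=1,j=1] A[i]=17<=B[j]=31 take 17 → i++
[i=2,j=1] A[i]=33>B[j]=31 take 31 → j++
[i=2,j=2] A[i]=33<=B[j]=38 take 33 → i++
[i=3,j=2] A[i]=39>B[j]=38 take 38 → j++
[i=3,j=3] B done, take A[i]=39 → i++

[1, 4, 17, 31, 33, 38, 39]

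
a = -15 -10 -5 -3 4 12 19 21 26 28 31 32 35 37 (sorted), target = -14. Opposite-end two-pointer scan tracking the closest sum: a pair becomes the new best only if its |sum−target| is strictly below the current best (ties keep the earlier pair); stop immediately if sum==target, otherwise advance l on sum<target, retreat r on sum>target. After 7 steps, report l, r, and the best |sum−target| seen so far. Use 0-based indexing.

l=0, r=6, best |Δ|=20

l=0 r=13: -15+37=22 d=36 *, r--
l=0 r=12: -15+35=20 d=34 *, r--
l=0 r=11: -15+32=17 d=31 *, r--
l=0 r=10: -15+31=16 d=30 *, r--
l=0 r=9: -15+28=13 d=27 *, r--
l=0 r=8: -15+26=11 d=25 *, r--
l=0 r=7: -15+21=6 d=20 *, r--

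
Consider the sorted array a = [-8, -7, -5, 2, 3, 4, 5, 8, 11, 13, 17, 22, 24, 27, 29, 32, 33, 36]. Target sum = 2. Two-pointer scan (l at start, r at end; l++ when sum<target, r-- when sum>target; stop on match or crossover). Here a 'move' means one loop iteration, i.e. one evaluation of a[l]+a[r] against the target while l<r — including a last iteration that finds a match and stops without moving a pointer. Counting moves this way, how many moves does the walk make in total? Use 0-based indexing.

[0,17] -8+36=28 >2 → r--
[0,16] -8+33=25 >2 → r--
[0,15] -8+32=24 >2 → r--
[0,14] -8+29=21 >2 → r--
[0,13] -8+27=19 >2 → r--
[0,12] -8+24=16 >2 → r--
[0,11] -8+22=14 >2 → r--
[0,10] -8+17=9 >2 → r--
[0,9] -8+13=5 >2 → r--
[0,8] -8+11=3 >2 → r--
[0,7] -8+8=0 <2 → l++
[1,7] -7+8=1 <2 → l++
[2,7] -5+8=3 >2 → r--
[2,6] -5+5=0 <2 → l++
[3,6] 2+5=7 >2 → r--
[3,5] 2+4=6 >2 → r--
[3,4] 2+3=5 >2 → r--

17 moves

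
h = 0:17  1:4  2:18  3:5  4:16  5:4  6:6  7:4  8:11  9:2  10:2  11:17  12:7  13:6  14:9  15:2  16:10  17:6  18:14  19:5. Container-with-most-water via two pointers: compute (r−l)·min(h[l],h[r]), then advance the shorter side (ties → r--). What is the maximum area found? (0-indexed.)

l=0 r=19: min(17,5)*19=95 best=95 *, r--
l=0 r=18: min(17,14)*18=252 best=252 *, r--
l=0 r=17: min(17,6)*17=102 best=252, r--
l=0 r=16: min(17,10)*16=160 best=252, r--
l=0 r=15: min(17,2)*15=30 best=252, r--
l=0 r=14: min(17,9)*14=126 best=252, r--
l=0 r=13: min(17,6)*13=78 best=252, r--
l=0 r=12: min(17,7)*12=84 best=252, r--
l=0 r=11: min(17,17)*11=187 best=252, r--
l=0 r=10: min(17,2)*10=20 best=252, r--
l=0 r=9: min(17,2)*9=18 best=252, r--
l=0 r=8: min(17,11)*8=88 best=252, r--
l=0 r=7: min(17,4)*7=28 best=252, r--
l=0 r=6: min(17,6)*6=36 best=252, r--
l=0 r=5: min(17,4)*5=20 best=252, r--
l=0 r=4: min(17,16)*4=64 best=252, r--
l=0 r=3: min(17,5)*3=15 best=252, r--
l=0 r=2: min(17,18)*2=34 best=252, l++
l=1 r=2: min(4,18)*1=4 best=252, l++

max area = 252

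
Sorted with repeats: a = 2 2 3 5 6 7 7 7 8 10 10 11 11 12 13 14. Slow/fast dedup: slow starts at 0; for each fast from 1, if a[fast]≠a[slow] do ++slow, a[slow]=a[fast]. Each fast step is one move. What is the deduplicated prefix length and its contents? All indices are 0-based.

length 11; prefix = [2, 3, 5, 6, 7, 8, 10, 11, 12, 13, 14]

slow=0 fast=1: a[fast]=2=a[slow] dup, fast++
slow=0 fast=2: a[fast]=3≠a[slow]=2 write a[1]=3, slow++,fast++
slow=1 fast=3: a[fast]=5≠a[slow]=3 write a[2]=5, slow++,fast++
slow=2 fast=4: a[fast]=6≠a[slow]=5 write a[3]=6, slow++,fast++
slow=3 fast=5: a[fast]=7≠a[slow]=6 write a[4]=7, slow++,fast++
slow=4 fast=6: a[fast]=7=a[slow] dup, fast++
slow=4 fast=7: a[fast]=7=a[slow] dup, fast++
slow=4 fast=8: a[fast]=8≠a[slow]=7 write a[5]=8, slow++,fast++
slow=5 fast=9: a[fast]=10≠a[slow]=8 write a[6]=10, slow++,fast++
slow=6 fast=10: a[fast]=10=a[slow] dup, fast++
slow=6 fast=11: a[fast]=11≠a[slow]=10 write a[7]=11, slow++,fast++
slow=7 fast=12: a[fast]=11=a[slow] dup, fast++
slow=7 fast=13: a[fast]=12≠a[slow]=11 write a[8]=12, slow++,fast++
slow=8 fast=14: a[fast]=13≠a[slow]=12 write a[9]=13, slow++,fast++
slow=9 fast=15: a[fast]=14≠a[slow]=13 write a[10]=14, slow++,fast++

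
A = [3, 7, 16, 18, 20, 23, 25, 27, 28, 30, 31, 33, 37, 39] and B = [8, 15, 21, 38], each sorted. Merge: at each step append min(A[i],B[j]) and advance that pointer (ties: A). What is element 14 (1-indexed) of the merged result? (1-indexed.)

merged[14] = 31

[i=1,j=1] A[i]=3<=B[j]=8 take 3 → i++
[i=2,j=1] A[i]=7<=B[j]=8 take 7 → i++
[i=3,j=1] A[i]=16>B[j]=8 take 8 → j++
[i=3,j=2] A[i]=16>B[j]=15 take 15 → j++
[i=3,j=3] A[i]=16<=B[j]=21 take 16 → i++
[i=4,j=3] A[i]=18<=B[j]=21 take 18 → i++
[i=5,j=3] A[i]=20<=B[j]=21 take 20 → i++
[i=6,j=3] A[i]=23>B[j]=21 take 21 → j++
[i=6,j=4] A[i]=23<=B[j]=38 take 23 → i++
[i=7,j=4] A[i]=25<=B[j]=38 take 25 → i++
[i=8,j=4] A[i]=27<=B[j]=38 take 27 → i++
[i=9,j=4] A[i]=28<=B[j]=38 take 28 → i++
[i=10,j=4] A[i]=30<=B[j]=38 take 30 → i++
[i=11,j=4] A[i]=31<=B[j]=38 take 31 → i++
[i=12,j=4] A[i]=33<=B[j]=38 take 33 → i++
[i=13,j=4] A[i]=37<=B[j]=38 take 37 → i++
[i=14,j=4] A[i]=39>B[j]=38 take 38 → j++
[i=14,j=5] B done, take A[i]=39 → i++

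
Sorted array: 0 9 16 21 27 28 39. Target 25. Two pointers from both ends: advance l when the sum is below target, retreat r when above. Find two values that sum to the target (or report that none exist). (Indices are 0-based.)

l=0 r=6: 0+39=39 >25, r--
l=0 r=5: 0+28=28 >25, r--
l=0 r=4: 0+27=27 >25, r--
l=0 r=3: 0+21=21 <25, l++
l=1 r=3: 9+21=30 >25, r--
l=1 r=2: 9+16=25, found

(9, 16)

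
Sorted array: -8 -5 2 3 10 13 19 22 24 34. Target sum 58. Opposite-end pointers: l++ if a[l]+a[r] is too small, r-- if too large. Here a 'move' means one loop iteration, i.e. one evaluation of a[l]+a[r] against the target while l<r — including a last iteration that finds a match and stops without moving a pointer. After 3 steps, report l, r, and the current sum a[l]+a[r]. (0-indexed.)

l=3, r=9, sum=37

l=0 r=9: -8+34=26 <58, l++
l=1 r=9: -5+34=29 <58, l++
l=2 r=9: 2+34=36 <58, l++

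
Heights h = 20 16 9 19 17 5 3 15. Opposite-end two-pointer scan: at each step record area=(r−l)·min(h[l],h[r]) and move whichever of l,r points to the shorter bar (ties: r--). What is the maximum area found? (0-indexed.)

[0,7] min(20,15)*7=105 best=105 * → r--
[0,6] min(20,3)*6=18 best=105 → r--
[0,5] min(20,5)*5=25 best=105 → r--
[0,4] min(20,17)*4=68 best=105 → r--
[0,3] min(20,19)*3=57 best=105 → r--
[0,2] min(20,9)*2=18 best=105 → r--
[0,1] min(20,16)*1=16 best=105 → r--

max area = 105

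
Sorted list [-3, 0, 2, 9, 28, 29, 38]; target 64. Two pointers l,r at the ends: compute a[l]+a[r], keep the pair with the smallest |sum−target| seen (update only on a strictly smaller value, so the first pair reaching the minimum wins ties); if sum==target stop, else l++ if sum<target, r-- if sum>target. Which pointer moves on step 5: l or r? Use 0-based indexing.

r

[0,6] -3+38=35 d=29 * → l++
[1,6] 0+38=38 d=26 * → l++
[2,6] 2+38=40 d=24 * → l++
[3,6] 9+38=47 d=17 * → l++
[4,6] 28+38=66 d=2 * → r--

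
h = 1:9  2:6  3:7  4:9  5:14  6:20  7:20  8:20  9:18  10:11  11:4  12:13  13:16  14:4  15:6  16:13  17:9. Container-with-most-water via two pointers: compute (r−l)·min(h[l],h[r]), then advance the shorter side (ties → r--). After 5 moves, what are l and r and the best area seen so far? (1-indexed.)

l=5, r=16, best area=144

l=1 r=17: min(9,9)*16=144 best=144 *, r--
l=1 r=16: min(9,13)*15=135 best=144, l++
l=2 r=16: min(6,13)*14=84 best=144, l++
l=3 r=16: min(7,13)*13=91 best=144, l++
l=4 r=16: min(9,13)*12=108 best=144, l++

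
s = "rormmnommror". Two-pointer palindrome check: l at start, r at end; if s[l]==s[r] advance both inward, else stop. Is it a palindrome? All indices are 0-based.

not a palindrome (mismatch at 5,6)

l=0 r=11: 'r'=='r', l++,r--
l=1 r=10: 'o'=='o', l++,r--
l=2 r=9: 'r'=='r', l++,r--
l=3 r=8: 'm'=='m', l++,r--
l=4 r=7: 'm'=='m', l++,r--
l=5 r=6: 'n'!='o', stop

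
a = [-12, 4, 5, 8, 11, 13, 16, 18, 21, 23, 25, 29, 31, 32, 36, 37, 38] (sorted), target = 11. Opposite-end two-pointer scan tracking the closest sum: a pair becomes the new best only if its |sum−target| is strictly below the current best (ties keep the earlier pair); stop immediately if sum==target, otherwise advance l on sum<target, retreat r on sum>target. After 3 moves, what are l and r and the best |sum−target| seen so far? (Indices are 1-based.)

l=1 r=17: -12+38=26 d=15 *, r--
l=1 r=16: -12+37=25 d=14 *, r--
l=1 r=15: -12+36=24 d=13 *, r--

l=1, r=14, best |Δ|=13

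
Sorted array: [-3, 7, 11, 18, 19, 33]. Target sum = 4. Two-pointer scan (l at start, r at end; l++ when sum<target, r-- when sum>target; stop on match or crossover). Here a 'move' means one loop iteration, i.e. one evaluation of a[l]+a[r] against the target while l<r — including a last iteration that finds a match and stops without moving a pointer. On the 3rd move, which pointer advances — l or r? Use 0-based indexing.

r

l=0 r=5: -3+33=30 >4, r--
l=0 r=4: -3+19=16 >4, r--
l=0 r=3: -3+18=15 >4, r--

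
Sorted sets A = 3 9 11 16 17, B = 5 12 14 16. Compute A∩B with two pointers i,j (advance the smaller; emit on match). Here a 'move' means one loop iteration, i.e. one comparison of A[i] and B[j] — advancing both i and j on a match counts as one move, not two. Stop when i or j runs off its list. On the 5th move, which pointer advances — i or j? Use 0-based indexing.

i=0 j=0: 3<5, i++
i=1 j=0: 9>5, j++
i=1 j=1: 9<12, i++
i=2 j=1: 11<12, i++
i=3 j=1: 16>12, j++

j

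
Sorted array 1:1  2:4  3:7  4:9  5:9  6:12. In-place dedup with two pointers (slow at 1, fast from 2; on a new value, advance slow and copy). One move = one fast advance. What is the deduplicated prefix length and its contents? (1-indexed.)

(s=1,f=2) a[fast]=4≠a[slow]=1 write a[2]=4 → slow++,fast++
(s=2,f=3) a[fast]=7≠a[slow]=4 write a[3]=7 → slow++,fast++
(s=3,f=4) a[fast]=9≠a[slow]=7 write a[4]=9 → slow++,fast++
(s=4,f=5) a[fast]=9=a[slow] dup → fast++
(s=4,f=6) a[fast]=12≠a[slow]=9 write a[5]=12 → slow++,fast++

length 5; prefix = [1, 4, 7, 9, 12]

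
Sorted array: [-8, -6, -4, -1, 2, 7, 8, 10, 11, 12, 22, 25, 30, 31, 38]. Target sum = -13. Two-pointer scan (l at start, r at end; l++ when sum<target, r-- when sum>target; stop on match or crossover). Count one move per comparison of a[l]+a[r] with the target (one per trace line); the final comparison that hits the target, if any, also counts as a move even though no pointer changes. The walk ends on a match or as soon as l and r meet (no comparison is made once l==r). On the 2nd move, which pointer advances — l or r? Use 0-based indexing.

r

l=0 r=14: -8+38=30 >-13, r--
l=0 r=13: -8+31=23 >-13, r--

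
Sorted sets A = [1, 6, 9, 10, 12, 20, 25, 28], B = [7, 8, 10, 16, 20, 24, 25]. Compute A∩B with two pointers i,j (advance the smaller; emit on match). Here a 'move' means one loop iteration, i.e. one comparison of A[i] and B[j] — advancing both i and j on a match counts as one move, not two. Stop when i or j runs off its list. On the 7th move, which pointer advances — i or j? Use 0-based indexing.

i=0 j=0: 1<7, i++
i=1 j=0: 6<7, i++
i=2 j=0: 9>7, j++
i=2 j=1: 9>8, j++
i=2 j=2: 9<10, i++
i=3 j=2: 10==10 emit, i++,j++
i=4 j=3: 12<16, i++

i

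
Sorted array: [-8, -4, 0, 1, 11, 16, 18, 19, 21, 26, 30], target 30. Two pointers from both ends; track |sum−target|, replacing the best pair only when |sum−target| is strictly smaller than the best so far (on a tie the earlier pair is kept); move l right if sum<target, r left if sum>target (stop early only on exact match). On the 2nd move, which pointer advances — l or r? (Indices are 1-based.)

l

[1,11] -8+30=22 d=8 * → l++
[2,11] -4+30=26 d=4 * → l++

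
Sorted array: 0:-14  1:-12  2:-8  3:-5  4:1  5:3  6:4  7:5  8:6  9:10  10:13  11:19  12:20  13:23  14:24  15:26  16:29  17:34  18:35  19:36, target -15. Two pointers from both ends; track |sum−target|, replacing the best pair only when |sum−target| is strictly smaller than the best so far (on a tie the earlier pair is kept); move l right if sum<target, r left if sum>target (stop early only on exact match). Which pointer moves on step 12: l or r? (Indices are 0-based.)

[0,19] -14+36=22 d=37 * → r--
[0,18] -14+35=21 d=36 * → r--
[0,17] -14+34=20 d=35 * → r--
[0,16] -14+29=15 d=30 * → r--
[0,15] -14+26=12 d=27 * → r--
[0,14] -14+24=10 d=25 * → r--
[0,13] -14+23=9 d=24 * → r--
[0,12] -14+20=6 d=21 * → r--
[0,11] -14+19=5 d=20 * → r--
[0,10] -14+13=-1 d=14 * → r--
[0,9] -14+10=-4 d=11 * → r--
[0,8] -14+6=-8 d=7 * → r--

r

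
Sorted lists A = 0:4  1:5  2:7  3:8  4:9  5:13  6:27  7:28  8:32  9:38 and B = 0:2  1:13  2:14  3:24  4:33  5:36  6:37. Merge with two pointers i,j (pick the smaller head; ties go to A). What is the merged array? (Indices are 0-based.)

[2, 4, 5, 7, 8, 9, 13, 13, 14, 24, 27, 28, 32, 33, 36, 37, 38]

i=0 j=0: A[i]=4>B[j]=2 take 2, j++
i=0 j=1: A[i]=4<=B[j]=13 take 4, i++
i=1 j=1: A[i]=5<=B[j]=13 take 5, i++
i=2 j=1: A[i]=7<=B[j]=13 take 7, i++
i=3 j=1: A[i]=8<=B[j]=13 take 8, i++
i=4 j=1: A[i]=9<=B[j]=13 take 9, i++
i=5 j=1: A[i]=13<=B[j]=13 take 13, i++
i=6 j=1: A[i]=27>B[j]=13 take 13, j++
i=6 j=2: A[i]=27>B[j]=14 take 14, j++
i=6 j=3: A[i]=27>B[j]=24 take 24, j++
i=6 j=4: A[i]=27<=B[j]=33 take 27, i++
i=7 j=4: A[i]=28<=B[j]=33 take 28, i++
i=8 j=4: A[i]=32<=B[j]=33 take 32, i++
i=9 j=4: A[i]=38>B[j]=33 take 33, j++
i=9 j=5: A[i]=38>B[j]=36 take 36, j++
i=9 j=6: A[i]=38>B[j]=37 take 37, j++
i=9 j=7: B done, take A[i]=38, i++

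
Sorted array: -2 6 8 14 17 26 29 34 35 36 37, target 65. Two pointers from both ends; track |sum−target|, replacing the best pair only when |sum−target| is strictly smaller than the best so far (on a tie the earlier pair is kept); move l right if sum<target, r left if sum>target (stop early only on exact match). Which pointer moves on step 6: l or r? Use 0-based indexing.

[0,10] -2+37=35 d=30 * → l++
[1,10] 6+37=43 d=22 * → l++
[2,10] 8+37=45 d=20 * → l++
[3,10] 14+37=51 d=14 * → l++
[4,10] 17+37=54 d=11 * → l++
[5,10] 26+37=63 d=2 * → l++

l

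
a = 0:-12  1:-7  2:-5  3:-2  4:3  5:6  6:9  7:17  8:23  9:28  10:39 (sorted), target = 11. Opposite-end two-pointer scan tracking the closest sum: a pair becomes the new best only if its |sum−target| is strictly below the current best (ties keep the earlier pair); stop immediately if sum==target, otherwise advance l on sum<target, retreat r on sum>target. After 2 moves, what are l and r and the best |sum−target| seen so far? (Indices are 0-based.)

[0,10] -12+39=27 d=16 * → r--
[0,9] -12+28=16 d=5 * → r--

l=0, r=8, best |Δ|=5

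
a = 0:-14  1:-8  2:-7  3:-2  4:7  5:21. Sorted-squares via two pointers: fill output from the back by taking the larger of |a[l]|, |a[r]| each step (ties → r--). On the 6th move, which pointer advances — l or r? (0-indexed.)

[0,5] |-14|<=|21| out[5]=441 → r--
[0,4] |-14|>|7| out[4]=196 → l++
[1,4] |-8|>|7| out[3]=64 → l++
[2,4] |-7|<=|7| out[2]=49 → r--
[2,3] |-7|>|-2| out[1]=49 → l++
[3,3] |-2|<=|-2| out[0]=4 → r--

r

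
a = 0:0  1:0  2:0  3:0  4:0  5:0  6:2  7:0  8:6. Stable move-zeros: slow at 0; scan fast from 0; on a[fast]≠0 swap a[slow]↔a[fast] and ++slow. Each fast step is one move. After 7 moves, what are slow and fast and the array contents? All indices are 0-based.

slow=0 fast=0: a[fast]=0, fast++
slow=0 fast=1: a[fast]=0, fast++
slow=0 fast=2: a[fast]=0, fast++
slow=0 fast=3: a[fast]=0, fast++
slow=0 fast=4: a[fast]=0, fast++
slow=0 fast=5: a[fast]=0, fast++
slow=0 fast=6: a[fast]=2≠0 swap→a[0]=2, slow++,fast++

slow=1, fast=7, a=[2, 0, 0, 0, 0, 0, 0, 0, 6]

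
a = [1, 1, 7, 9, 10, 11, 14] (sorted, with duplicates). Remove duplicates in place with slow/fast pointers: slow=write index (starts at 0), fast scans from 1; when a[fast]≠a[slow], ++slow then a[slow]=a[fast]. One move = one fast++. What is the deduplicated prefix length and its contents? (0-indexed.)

length 6; prefix = [1, 7, 9, 10, 11, 14]

slow=0 fast=1: a[fast]=1=a[slow] dup, fast++
slow=0 fast=2: a[fast]=7≠a[slow]=1 write a[1]=7, slow++,fast++
slow=1 fast=3: a[fast]=9≠a[slow]=7 write a[2]=9, slow++,fast++
slow=2 fast=4: a[fast]=10≠a[slow]=9 write a[3]=10, slow++,fast++
slow=3 fast=5: a[fast]=11≠a[slow]=10 write a[4]=11, slow++,fast++
slow=4 fast=6: a[fast]=14≠a[slow]=11 write a[5]=14, slow++,fast++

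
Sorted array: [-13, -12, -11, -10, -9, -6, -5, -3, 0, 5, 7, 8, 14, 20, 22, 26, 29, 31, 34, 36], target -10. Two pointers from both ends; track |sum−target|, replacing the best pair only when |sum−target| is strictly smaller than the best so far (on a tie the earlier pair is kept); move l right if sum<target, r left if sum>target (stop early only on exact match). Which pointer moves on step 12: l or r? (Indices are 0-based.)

l=0 r=19: -13+36=23 d=33 *, r--
l=0 r=18: -13+34=21 d=31 *, r--
l=0 r=17: -13+31=18 d=28 *, r--
l=0 r=16: -13+29=16 d=26 *, r--
l=0 r=15: -13+26=13 d=23 *, r--
l=0 r=14: -13+22=9 d=19 *, r--
l=0 r=13: -13+20=7 d=17 *, r--
l=0 r=12: -13+14=1 d=11 *, r--
l=0 r=11: -13+8=-5 d=5 *, r--
l=0 r=10: -13+7=-6 d=4 *, r--
l=0 r=9: -13+5=-8 d=2 *, r--
l=0 r=8: -13+0=-13 d=3, l++

l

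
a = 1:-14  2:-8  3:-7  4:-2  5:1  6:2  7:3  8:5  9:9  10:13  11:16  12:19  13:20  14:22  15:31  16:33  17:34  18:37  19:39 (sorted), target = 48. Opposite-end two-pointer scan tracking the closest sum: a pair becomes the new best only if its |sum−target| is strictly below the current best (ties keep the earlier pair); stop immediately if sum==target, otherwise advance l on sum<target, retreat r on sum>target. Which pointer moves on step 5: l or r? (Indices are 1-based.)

[1,19] -14+39=25 d=23 * → l++
[2,19] -8+39=31 d=17 * → l++
[3,19] -7+39=32 d=16 * → l++
[4,19] -2+39=37 d=11 * → l++
[5,19] 1+39=40 d=8 * → l++

l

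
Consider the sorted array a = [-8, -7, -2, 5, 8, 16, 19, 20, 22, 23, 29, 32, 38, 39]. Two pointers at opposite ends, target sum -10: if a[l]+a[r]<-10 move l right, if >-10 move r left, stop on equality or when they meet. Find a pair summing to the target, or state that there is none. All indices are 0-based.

(-8, -2)

l=0 r=13: -8+39=31 >-10, r--
l=0 r=12: -8+38=30 >-10, r--
l=0 r=11: -8+32=24 >-10, r--
l=0 r=10: -8+29=21 >-10, r--
l=0 r=9: -8+23=15 >-10, r--
l=0 r=8: -8+22=14 >-10, r--
l=0 r=7: -8+20=12 >-10, r--
l=0 r=6: -8+19=11 >-10, r--
l=0 r=5: -8+16=8 >-10, r--
l=0 r=4: -8+8=0 >-10, r--
l=0 r=3: -8+5=-3 >-10, r--
l=0 r=2: -8+-2=-10, found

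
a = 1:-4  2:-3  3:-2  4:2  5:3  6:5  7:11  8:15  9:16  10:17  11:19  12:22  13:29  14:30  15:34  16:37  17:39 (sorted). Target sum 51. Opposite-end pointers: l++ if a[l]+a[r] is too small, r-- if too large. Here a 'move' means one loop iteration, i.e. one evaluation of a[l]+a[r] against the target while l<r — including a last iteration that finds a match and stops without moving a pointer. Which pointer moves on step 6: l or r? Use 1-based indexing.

l=1 r=17: -4+39=35 <51, l++
l=2 r=17: -3+39=36 <51, l++
l=3 r=17: -2+39=37 <51, l++
l=4 r=17: 2+39=41 <51, l++
l=5 r=17: 3+39=42 <51, l++
l=6 r=17: 5+39=44 <51, l++

l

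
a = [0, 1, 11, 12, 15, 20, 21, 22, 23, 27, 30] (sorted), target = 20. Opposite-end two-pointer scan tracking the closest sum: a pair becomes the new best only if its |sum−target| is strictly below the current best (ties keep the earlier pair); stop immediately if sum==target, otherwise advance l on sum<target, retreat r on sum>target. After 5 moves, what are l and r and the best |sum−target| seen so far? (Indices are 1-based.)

[1,11] 0+30=30 d=10 * → r--
[1,10] 0+27=27 d=7 * → r--
[1,9] 0+23=23 d=3 * → r--
[1,8] 0+22=22 d=2 * → r--
[1,7] 0+21=21 d=1 * → r--

l=1, r=6, best |Δ|=1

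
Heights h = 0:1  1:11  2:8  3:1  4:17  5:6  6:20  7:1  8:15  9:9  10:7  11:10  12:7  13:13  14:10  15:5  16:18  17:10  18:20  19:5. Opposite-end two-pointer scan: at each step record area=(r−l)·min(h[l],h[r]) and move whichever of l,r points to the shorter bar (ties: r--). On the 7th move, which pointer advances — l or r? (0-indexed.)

l

[0,19] min(1,5)*19=19 best=19 * → l++
[1,19] min(11,5)*18=90 best=90 * → r--
[1,18] min(11,20)*17=187 best=187 * → l++
[2,18] min(8,20)*16=128 best=187 → l++
[3,18] min(1,20)*15=15 best=187 → l++
[4,18] min(17,20)*14=238 best=238 * → l++
[5,18] min(6,20)*13=78 best=238 → l++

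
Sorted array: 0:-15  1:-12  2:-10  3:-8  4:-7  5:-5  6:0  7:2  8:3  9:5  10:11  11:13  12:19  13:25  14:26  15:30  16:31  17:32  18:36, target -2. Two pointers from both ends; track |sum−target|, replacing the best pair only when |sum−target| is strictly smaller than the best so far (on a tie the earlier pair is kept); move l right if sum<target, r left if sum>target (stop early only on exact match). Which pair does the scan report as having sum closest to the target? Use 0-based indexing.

pair (-15, 13) with sum -2 (|Δ|=0)

[0,18] -15+36=21 d=23 * → r--
[0,17] -15+32=17 d=19 * → r--
[0,16] -15+31=16 d=18 * → r--
[0,15] -15+30=15 d=17 * → r--
[0,14] -15+26=11 d=13 * → r--
[0,13] -15+25=10 d=12 * → r--
[0,12] -15+19=4 d=6 * → r--
[0,11] -15+13=-2 d=0 * → stop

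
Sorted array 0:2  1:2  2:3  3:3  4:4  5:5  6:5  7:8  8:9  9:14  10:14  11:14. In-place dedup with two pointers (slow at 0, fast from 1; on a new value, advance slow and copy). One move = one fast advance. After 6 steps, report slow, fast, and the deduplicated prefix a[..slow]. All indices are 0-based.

slow=0 fast=1: a[fast]=2=a[slow] dup, fast++
slow=0 fast=2: a[fast]=3≠a[slow]=2 write a[1]=3, slow++,fast++
slow=1 fast=3: a[fast]=3=a[slow] dup, fast++
slow=1 fast=4: a[fast]=4≠a[slow]=3 write a[2]=4, slow++,fast++
slow=2 fast=5: a[fast]=5≠a[slow]=4 write a[3]=5, slow++,fast++
slow=3 fast=6: a[fast]=5=a[slow] dup, fast++

slow=3, fast=7, prefix=[2, 3, 4, 5]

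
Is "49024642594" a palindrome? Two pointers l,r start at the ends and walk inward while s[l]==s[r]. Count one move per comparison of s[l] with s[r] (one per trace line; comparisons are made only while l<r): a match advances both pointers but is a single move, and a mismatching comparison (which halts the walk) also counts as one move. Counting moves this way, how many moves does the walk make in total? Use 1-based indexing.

3 moves

l=1 r=11: '4'=='4', l++,r--
l=2 r=10: '9'=='9', l++,r--
l=3 r=9: '0'!='5', stop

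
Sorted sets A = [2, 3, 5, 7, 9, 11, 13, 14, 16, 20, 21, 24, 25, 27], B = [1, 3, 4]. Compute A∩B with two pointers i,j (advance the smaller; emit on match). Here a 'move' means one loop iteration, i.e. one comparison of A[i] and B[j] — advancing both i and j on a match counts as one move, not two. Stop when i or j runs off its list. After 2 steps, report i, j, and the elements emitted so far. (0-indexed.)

i=1, j=1, emitted=[]

[i=0,j=0] 2>1 → j++
[i=0,j=1] 2<3 → i++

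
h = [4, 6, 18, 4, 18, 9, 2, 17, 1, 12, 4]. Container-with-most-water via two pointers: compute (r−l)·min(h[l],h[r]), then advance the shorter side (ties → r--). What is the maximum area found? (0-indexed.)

max area = 85

[0,10] min(4,4)*10=40 best=40 * → r--
[0,9] min(4,12)*9=36 best=40 → l++
[1,9] min(6,12)*8=48 best=48 * → l++
[2,9] min(18,12)*7=84 best=84 * → r--
[2,8] min(18,1)*6=6 best=84 → r--
[2,7] min(18,17)*5=85 best=85 * → r--
[2,6] min(18,2)*4=8 best=85 → r--
[2,5] min(18,9)*3=27 best=85 → r--
[2,4] min(18,18)*2=36 best=85 → r--
[2,3] min(18,4)*1=4 best=85 → r--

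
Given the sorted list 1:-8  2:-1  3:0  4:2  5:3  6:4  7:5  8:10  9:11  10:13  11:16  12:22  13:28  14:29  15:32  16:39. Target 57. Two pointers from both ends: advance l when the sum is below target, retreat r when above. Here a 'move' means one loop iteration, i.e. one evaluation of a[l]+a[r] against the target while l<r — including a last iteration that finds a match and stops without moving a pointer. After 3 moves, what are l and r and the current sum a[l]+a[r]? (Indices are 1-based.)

l=4, r=16, sum=41

[1,16] -8+39=31 <57 → l++
[2,16] -1+39=38 <57 → l++
[3,16] 0+39=39 <57 → l++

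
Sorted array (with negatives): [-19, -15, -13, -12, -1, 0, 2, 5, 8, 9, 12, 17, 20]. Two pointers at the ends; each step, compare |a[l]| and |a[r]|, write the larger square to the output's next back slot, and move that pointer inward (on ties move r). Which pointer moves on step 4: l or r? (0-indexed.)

l

l=0 r=12: |-19|<=|20| out[12]=400, r--
l=0 r=11: |-19|>|17| out[11]=361, l++
l=1 r=11: |-15|<=|17| out[10]=289, r--
l=1 r=10: |-15|>|12| out[9]=225, l++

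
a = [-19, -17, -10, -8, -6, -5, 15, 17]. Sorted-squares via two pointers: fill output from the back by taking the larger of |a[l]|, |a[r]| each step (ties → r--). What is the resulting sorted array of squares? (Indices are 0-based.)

l=0 r=7: |-19|>|17| out[7]=361, l++
l=1 r=7: |-17|<=|17| out[6]=289, r--
l=1 r=6: |-17|>|15| out[5]=289, l++
l=2 r=6: |-10|<=|15| out[4]=225, r--
l=2 r=5: |-10|>|-5| out[3]=100, l++
l=3 r=5: |-8|>|-5| out[2]=64, l++
l=4 r=5: |-6|>|-5| out[1]=36, l++
l=5 r=5: |-5|<=|-5| out[0]=25, r--

[25, 36, 64, 100, 225, 289, 289, 361]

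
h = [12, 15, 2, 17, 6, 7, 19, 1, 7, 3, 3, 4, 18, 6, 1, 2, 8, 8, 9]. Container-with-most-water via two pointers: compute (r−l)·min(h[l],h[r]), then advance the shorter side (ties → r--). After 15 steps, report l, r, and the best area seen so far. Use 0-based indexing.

l=6, r=9, best area=165

[0,18] min(12,9)*18=162 best=162 * → r--
[0,17] min(12,8)*17=136 best=162 → r--
[0,16] min(12,8)*16=128 best=162 → r--
[0,15] min(12,2)*15=30 best=162 → r--
[0,14] min(12,1)*14=14 best=162 → r--
[0,13] min(12,6)*13=78 best=162 → r--
[0,12] min(12,18)*12=144 best=162 → l++
[1,12] min(15,18)*11=165 best=165 * → l++
[2,12] min(2,18)*10=20 best=165 → l++
[3,12] min(17,18)*9=153 best=165 → l++
[4,12] min(6,18)*8=48 best=165 → l++
[5,12] min(7,18)*7=49 best=165 → l++
[6,12] min(19,18)*6=108 best=165 → r--
[6,11] min(19,4)*5=20 best=165 → r--
[6,10] min(19,3)*4=12 best=165 → r--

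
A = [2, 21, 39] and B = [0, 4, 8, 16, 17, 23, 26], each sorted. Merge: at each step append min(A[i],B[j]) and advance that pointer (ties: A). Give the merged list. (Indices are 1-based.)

i=1 j=1: A[i]=2>B[j]=0 take 0, j++
i=1 j=2: A[i]=2<=B[j]=4 take 2, i++
i=2 j=2: A[i]=21>B[j]=4 take 4, j++
i=2 j=3: A[i]=21>B[j]=8 take 8, j++
i=2 j=4: A[i]=21>B[j]=16 take 16, j++
i=2 j=5: A[i]=21>B[j]=17 take 17, j++
i=2 j=6: A[i]=21<=B[j]=23 take 21, i++
i=3 j=6: A[i]=39>B[j]=23 take 23, j++
i=3 j=7: A[i]=39>B[j]=26 take 26, j++
i=3 j=8: B done, take A[i]=39, i++

[0, 2, 4, 8, 16, 17, 21, 23, 26, 39]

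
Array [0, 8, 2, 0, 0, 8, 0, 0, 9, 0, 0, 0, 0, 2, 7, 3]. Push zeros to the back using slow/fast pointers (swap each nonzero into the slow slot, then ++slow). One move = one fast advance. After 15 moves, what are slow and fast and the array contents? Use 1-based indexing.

slow=7, fast=16, a=[8, 2, 8, 9, 2, 7, 0, 0, 0, 0, 0, 0, 0, 0, 0, 3]

slow=1 fast=1: a[fast]=0, fast++
slow=1 fast=2: a[fast]=8≠0 swap→a[1]=8, slow++,fast++
slow=2 fast=3: a[fast]=2≠0 swap→a[2]=2, slow++,fast++
slow=3 fast=4: a[fast]=0, fast++
slow=3 fast=5: a[fast]=0, fast++
slow=3 fast=6: a[fast]=8≠0 swap→a[3]=8, slow++,fast++
slow=4 fast=7: a[fast]=0, fast++
slow=4 fast=8: a[fast]=0, fast++
slow=4 fast=9: a[fast]=9≠0 swap→a[4]=9, slow++,fast++
slow=5 fast=10: a[fast]=0, fast++
slow=5 fast=11: a[fast]=0, fast++
slow=5 fast=12: a[fast]=0, fast++
slow=5 fast=13: a[fast]=0, fast++
slow=5 fast=14: a[fast]=2≠0 swap→a[5]=2, slow++,fast++
slow=6 fast=15: a[fast]=7≠0 swap→a[6]=7, slow++,fast++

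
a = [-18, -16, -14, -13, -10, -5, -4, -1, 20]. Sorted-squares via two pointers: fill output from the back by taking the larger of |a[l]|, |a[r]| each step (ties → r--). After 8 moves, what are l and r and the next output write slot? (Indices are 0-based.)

[0,8] |-18|<=|20| out[8]=400 → r--
[0,7] |-18|>|-1| out[7]=324 → l++
[1,7] |-16|>|-1| out[6]=256 → l++
[2,7] |-14|>|-1| out[5]=196 → l++
[3,7] |-13|>|-1| out[4]=169 → l++
[4,7] |-10|>|-1| out[3]=100 → l++
[5,7] |-5|>|-1| out[2]=25 → l++
[6,7] |-4|>|-1| out[1]=16 → l++

l=7, r=7, next write slot=0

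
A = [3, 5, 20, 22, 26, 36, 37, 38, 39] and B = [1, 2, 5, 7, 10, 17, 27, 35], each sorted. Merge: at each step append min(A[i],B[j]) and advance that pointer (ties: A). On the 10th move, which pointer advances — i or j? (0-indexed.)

i=0 j=0: A[i]=3>B[j]=1 take 1, j++
i=0 j=1: A[i]=3>B[j]=2 take 2, j++
i=0 j=2: A[i]=3<=B[j]=5 take 3, i++
i=1 j=2: A[i]=5<=B[j]=5 take 5, i++
i=2 j=2: A[i]=20>B[j]=5 take 5, j++
i=2 j=3: A[i]=20>B[j]=7 take 7, j++
i=2 j=4: A[i]=20>B[j]=10 take 10, j++
i=2 j=5: A[i]=20>B[j]=17 take 17, j++
i=2 j=6: A[i]=20<=B[j]=27 take 20, i++
i=3 j=6: A[i]=22<=B[j]=27 take 22, i++

i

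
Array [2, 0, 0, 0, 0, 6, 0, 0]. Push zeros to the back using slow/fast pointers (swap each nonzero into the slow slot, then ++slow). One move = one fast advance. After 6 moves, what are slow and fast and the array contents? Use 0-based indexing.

slow=2, fast=6, a=[2, 6, 0, 0, 0, 0, 0, 0]

slow=0 fast=0: a[fast]=2≠0 swap→a[0]=2, slow++,fast++
slow=1 fast=1: a[fast]=0, fast++
slow=1 fast=2: a[fast]=0, fast++
slow=1 fast=3: a[fast]=0, fast++
slow=1 fast=4: a[fast]=0, fast++
slow=1 fast=5: a[fast]=6≠0 swap→a[1]=6, slow++,fast++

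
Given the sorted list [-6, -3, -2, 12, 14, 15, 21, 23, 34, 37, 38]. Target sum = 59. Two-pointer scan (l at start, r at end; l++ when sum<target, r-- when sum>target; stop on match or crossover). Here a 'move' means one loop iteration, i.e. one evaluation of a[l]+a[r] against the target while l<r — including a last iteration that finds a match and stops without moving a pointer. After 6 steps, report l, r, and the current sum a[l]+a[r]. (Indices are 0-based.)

l=6, r=10, sum=59

l=0 r=10: -6+38=32 <59, l++
l=1 r=10: -3+38=35 <59, l++
l=2 r=10: -2+38=36 <59, l++
l=3 r=10: 12+38=50 <59, l++
l=4 r=10: 14+38=52 <59, l++
l=5 r=10: 15+38=53 <59, l++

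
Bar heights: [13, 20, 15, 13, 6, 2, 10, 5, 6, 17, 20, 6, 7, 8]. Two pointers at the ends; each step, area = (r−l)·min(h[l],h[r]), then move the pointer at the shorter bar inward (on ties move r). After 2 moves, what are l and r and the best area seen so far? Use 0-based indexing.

l=0 r=13: min(13,8)*13=104 best=104 *, r--
l=0 r=12: min(13,7)*12=84 best=104, r--

l=0, r=11, best area=104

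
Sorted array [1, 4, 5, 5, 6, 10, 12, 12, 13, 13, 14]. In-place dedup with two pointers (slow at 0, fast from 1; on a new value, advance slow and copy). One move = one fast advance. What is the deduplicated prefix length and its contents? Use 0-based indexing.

length 8; prefix = [1, 4, 5, 6, 10, 12, 13, 14]

slow=0 fast=1: a[fast]=4≠a[slow]=1 write a[1]=4, slow++,fast++
slow=1 fast=2: a[fast]=5≠a[slow]=4 write a[2]=5, slow++,fast++
slow=2 fast=3: a[fast]=5=a[slow] dup, fast++
slow=2 fast=4: a[fast]=6≠a[slow]=5 write a[3]=6, slow++,fast++
slow=3 fast=5: a[fast]=10≠a[slow]=6 write a[4]=10, slow++,fast++
slow=4 fast=6: a[fast]=12≠a[slow]=10 write a[5]=12, slow++,fast++
slow=5 fast=7: a[fast]=12=a[slow] dup, fast++
slow=5 fast=8: a[fast]=13≠a[slow]=12 write a[6]=13, slow++,fast++
slow=6 fast=9: a[fast]=13=a[slow] dup, fast++
slow=6 fast=10: a[fast]=14≠a[slow]=13 write a[7]=14, slow++,fast++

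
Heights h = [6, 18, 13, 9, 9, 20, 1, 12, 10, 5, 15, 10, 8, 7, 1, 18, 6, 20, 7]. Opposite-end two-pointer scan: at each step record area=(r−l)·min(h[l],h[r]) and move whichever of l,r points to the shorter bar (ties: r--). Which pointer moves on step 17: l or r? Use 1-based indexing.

[1,19] min(6,7)*18=108 best=108 * → l++
[2,19] min(18,7)*17=119 best=119 * → r--
[2,18] min(18,20)*16=288 best=288 * → l++
[3,18] min(13,20)*15=195 best=288 → l++
[4,18] min(9,20)*14=126 best=288 → l++
[5,18] min(9,20)*13=117 best=288 → l++
[6,18] min(20,20)*12=240 best=288 → r--
[6,17] min(20,6)*11=66 best=288 → r--
[6,16] min(20,18)*10=180 best=288 → r--
[6,15] min(20,1)*9=9 best=288 → r--
[6,14] min(20,7)*8=56 best=288 → r--
[6,13] min(20,8)*7=56 best=288 → r--
[6,12] min(20,10)*6=60 best=288 → r--
[6,11] min(20,15)*5=75 best=288 → r--
[6,10] min(20,5)*4=20 best=288 → r--
[6,9] min(20,10)*3=30 best=288 → r--
[6,8] min(20,12)*2=24 best=288 → r--

r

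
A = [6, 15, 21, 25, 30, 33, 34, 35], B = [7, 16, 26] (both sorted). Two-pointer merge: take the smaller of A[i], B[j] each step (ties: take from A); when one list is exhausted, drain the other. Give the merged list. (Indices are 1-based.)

[6, 7, 15, 16, 21, 25, 26, 30, 33, 34, 35]

i=1 j=1: A[i]=6<=B[j]=7 take 6, i++
i=2 j=1: A[i]=15>B[j]=7 take 7, j++
i=2 j=2: A[i]=15<=B[j]=16 take 15, i++
i=3 j=2: A[i]=21>B[j]=16 take 16, j++
i=3 j=3: A[i]=21<=B[j]=26 take 21, i++
i=4 j=3: A[i]=25<=B[j]=26 take 25, i++
i=5 j=3: A[i]=30>B[j]=26 take 26, j++
i=5 j=4: B done, take A[i]=30, i++
i=6 j=4: B done, take A[i]=33, i++
i=7 j=4: B done, take A[i]=34, i++
i=8 j=4: B done, take A[i]=35, i++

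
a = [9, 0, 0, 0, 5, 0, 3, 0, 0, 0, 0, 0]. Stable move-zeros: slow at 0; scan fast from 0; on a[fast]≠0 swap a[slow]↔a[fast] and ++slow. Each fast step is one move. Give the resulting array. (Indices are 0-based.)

[9, 5, 3, 0, 0, 0, 0, 0, 0, 0, 0, 0]

slow=0 fast=0: a[fast]=9≠0 swap→a[0]=9, slow++,fast++
slow=1 fast=1: a[fast]=0, fast++
slow=1 fast=2: a[fast]=0, fast++
slow=1 fast=3: a[fast]=0, fast++
slow=1 fast=4: a[fast]=5≠0 swap→a[1]=5, slow++,fast++
slow=2 fast=5: a[fast]=0, fast++
slow=2 fast=6: a[fast]=3≠0 swap→a[2]=3, slow++,fast++
slow=3 fast=7: a[fast]=0, fast++
slow=3 fast=8: a[fast]=0, fast++
slow=3 fast=9: a[fast]=0, fast++
slow=3 fast=10: a[fast]=0, fast++
slow=3 fast=11: a[fast]=0, fast++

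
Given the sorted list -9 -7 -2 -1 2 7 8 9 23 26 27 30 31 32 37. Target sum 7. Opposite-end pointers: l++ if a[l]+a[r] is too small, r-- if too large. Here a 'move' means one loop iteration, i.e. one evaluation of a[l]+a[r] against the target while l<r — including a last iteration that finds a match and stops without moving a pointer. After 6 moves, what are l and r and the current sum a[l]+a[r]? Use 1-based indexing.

l=1, r=9, sum=14

[1,15] -9+37=28 >7 → r--
[1,14] -9+32=23 >7 → r--
[1,13] -9+31=22 >7 → r--
[1,12] -9+30=21 >7 → r--
[1,11] -9+27=18 >7 → r--
[1,10] -9+26=17 >7 → r--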